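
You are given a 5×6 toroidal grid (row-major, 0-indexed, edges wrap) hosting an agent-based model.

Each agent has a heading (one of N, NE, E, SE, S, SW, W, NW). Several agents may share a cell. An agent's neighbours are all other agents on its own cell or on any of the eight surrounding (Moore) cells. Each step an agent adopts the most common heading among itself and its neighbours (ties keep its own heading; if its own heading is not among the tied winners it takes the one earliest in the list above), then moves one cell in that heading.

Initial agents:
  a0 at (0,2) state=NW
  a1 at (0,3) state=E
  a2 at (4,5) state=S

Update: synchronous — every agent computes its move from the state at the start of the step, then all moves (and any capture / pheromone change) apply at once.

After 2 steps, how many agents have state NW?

t=1: a0@(4,1):NW a1@(0,4):E a2@(0,5):S
t=2: a0@(3,0):NW a1@(0,5):E a2@(1,5):S

1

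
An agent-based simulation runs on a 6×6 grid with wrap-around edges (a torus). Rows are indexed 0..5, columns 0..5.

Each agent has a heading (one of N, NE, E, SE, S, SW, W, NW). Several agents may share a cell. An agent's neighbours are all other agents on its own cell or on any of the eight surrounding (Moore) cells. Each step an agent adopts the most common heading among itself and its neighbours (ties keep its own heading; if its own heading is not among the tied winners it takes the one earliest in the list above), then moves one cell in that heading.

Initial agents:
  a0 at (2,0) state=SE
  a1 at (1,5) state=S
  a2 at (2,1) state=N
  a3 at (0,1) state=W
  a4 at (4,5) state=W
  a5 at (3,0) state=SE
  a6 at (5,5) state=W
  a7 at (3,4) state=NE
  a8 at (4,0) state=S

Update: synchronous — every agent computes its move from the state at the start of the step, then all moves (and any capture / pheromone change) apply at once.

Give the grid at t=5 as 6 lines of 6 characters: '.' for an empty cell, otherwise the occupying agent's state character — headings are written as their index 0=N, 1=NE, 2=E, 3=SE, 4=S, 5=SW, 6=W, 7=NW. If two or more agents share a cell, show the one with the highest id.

.....4
3.....
3....3
......
66....
66....

t=1: a0@(3,1):SE a1@(2,5):S a2@(3,2):SE a3@(0,0):W a4@(4,4):W a5@(4,1):SE a6@(5,4):W a7@(2,5):NE a8@(4,5):W
t=2: a0@(4,2):SE a1@(3,5):S a2@(4,3):SE a3@(0,5):W a4@(4,3):W a5@(5,2):SE a6@(5,3):W a7@(1,0):NE a8@(4,4):W
t=3: a0@(5,3):SE a1@(4,5):S a2@(5,4):SE a3@(0,4):W a4@(4,2):W a5@(0,3):SE a6@(5,2):W a7@(0,1):NE a8@(4,3):W
t=4: a0@(5,2):W a1@(5,5):S a2@(0,5):SE a3@(1,5):SE a4@(4,1):W a5@(1,4):SE a6@(5,1):W a7@(5,2):NE a8@(4,2):W
t=5: a0@(5,1):W a1@(0,5):S a2@(1,0):SE a3@(2,0):SE a4@(4,0):W a5@(2,5):SE a6@(5,0):W a7@(5,1):W a8@(4,1):W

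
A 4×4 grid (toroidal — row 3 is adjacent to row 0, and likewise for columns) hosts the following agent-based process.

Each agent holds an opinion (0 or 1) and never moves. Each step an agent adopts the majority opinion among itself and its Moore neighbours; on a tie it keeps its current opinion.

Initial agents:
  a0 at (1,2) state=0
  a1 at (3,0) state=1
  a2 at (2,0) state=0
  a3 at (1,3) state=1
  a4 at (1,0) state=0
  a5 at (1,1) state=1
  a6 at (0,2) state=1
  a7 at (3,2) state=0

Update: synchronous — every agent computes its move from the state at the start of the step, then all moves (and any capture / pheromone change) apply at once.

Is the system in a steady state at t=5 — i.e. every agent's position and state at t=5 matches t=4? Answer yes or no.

t=1: a0@(1,2):1 a1@(3,0):1 a2@(2,0):1 a3@(1,3):0 a4@(1,0):0 a5@(1,1):0 a6@(0,2):1 a7@(3,2):0
t=2: a0@(1,2):1 a1@(3,0):1 a2@(2,0):0 a3@(1,3):1 a4@(1,0):0 a5@(1,1):1 a6@(0,2):0 a7@(3,2):0
t=3: a0@(1,2):1 a1@(3,0):1 a2@(2,0):1 a3@(1,3):0 a4@(1,0):0 a5@(1,1):0 a6@(0,2):1 a7@(3,2):0
t=4: a0@(1,2):1 a1@(3,0):1 a2@(2,0):0 a3@(1,3):1 a4@(1,0):0 a5@(1,1):1 a6@(0,2):0 a7@(3,2):0
t=5: a0@(1,2):1 a1@(3,0):1 a2@(2,0):1 a3@(1,3):0 a4@(1,0):0 a5@(1,1):0 a6@(0,2):1 a7@(3,2):0

no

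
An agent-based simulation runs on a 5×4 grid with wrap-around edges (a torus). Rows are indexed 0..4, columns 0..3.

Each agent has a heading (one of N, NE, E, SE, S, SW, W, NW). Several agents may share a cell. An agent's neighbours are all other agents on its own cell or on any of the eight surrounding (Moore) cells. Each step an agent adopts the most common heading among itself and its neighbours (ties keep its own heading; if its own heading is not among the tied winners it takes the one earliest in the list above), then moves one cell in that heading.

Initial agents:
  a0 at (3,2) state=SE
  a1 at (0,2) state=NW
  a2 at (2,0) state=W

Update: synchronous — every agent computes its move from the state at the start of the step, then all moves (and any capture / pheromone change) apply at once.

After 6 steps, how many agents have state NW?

t=1: a0@(4,3):SE a1@(4,1):NW a2@(2,3):W
t=2: a0@(0,0):SE a1@(3,0):NW a2@(2,2):W
t=3: a0@(1,1):SE a1@(2,3):NW a2@(2,1):W
t=4: a0@(2,2):SE a1@(1,2):NW a2@(2,0):W
t=5: a0@(3,3):SE a1@(0,1):NW a2@(2,3):W
t=6: a0@(4,0):SE a1@(4,0):NW a2@(2,2):W

1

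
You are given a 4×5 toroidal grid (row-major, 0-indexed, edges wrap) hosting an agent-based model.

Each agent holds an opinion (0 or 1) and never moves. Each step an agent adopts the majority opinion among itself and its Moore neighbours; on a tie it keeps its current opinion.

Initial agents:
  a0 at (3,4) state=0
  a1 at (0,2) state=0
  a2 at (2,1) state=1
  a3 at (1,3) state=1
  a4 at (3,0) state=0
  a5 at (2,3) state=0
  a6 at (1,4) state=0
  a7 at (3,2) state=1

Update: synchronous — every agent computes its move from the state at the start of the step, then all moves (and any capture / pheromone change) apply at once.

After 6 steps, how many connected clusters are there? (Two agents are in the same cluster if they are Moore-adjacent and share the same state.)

t=1: a0@(3,4):0 a1@(0,2):1 a2@(2,1):1 a3@(1,3):0 a4@(3,0):0 a5@(2,3):0 a6@(1,4):0 a7@(3,2):1
t=2: (unchanged — steady state)

2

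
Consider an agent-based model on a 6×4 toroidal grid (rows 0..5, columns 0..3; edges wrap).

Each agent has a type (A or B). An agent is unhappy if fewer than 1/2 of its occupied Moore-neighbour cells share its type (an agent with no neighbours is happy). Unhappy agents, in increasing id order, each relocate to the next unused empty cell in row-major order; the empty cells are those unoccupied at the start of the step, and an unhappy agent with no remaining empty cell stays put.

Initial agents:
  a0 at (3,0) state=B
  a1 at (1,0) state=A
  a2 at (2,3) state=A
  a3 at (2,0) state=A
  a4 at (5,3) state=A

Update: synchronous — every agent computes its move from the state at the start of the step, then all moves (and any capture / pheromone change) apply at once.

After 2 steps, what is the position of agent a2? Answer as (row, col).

t=1: a0@(0,0):B a1@(1,0):A a2@(2,3):A a3@(2,0):A a4@(5,3):A
t=2: a0@(0,1):B a1@(1,0):A a2@(2,3):A a3@(2,0):A a4@(0,2):A

(2, 3)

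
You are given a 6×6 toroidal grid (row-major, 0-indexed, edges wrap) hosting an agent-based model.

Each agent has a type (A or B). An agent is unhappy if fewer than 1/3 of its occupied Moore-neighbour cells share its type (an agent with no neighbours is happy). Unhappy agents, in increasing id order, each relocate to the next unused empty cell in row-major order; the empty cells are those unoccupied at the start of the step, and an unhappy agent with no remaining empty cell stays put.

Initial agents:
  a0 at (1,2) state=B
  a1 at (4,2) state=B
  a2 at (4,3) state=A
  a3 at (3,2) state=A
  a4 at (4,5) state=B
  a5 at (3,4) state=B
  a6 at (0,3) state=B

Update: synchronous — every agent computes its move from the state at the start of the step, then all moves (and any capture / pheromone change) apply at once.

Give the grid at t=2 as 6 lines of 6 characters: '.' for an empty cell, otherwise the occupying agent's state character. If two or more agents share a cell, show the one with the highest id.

t=1: a0@(1,2):B a1@(0,0):B a2@(4,3):A a3@(3,2):A a4@(4,5):B a5@(3,4):B a6@(0,3):B
t=2: (unchanged — steady state)

B..B..
..B...
......
..A.B.
...A.B
......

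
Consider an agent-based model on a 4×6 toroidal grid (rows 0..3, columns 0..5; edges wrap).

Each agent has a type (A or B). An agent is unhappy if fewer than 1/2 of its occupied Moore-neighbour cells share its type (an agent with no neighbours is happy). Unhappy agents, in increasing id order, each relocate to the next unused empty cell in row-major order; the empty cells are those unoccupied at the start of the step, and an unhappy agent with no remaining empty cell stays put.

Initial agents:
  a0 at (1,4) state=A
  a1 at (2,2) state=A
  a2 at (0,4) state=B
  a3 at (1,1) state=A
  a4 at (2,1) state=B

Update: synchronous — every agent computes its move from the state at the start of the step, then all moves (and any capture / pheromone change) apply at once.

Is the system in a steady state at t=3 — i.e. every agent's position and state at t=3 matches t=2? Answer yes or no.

t=1: a0@(0,0):A a1@(2,2):A a2@(0,1):B a3@(1,1):A a4@(0,2):B
t=2: a0@(0,0):A a1@(2,2):A a2@(0,3):B a3@(1,1):A a4@(0,2):B
t=3: (unchanged — steady state)

yes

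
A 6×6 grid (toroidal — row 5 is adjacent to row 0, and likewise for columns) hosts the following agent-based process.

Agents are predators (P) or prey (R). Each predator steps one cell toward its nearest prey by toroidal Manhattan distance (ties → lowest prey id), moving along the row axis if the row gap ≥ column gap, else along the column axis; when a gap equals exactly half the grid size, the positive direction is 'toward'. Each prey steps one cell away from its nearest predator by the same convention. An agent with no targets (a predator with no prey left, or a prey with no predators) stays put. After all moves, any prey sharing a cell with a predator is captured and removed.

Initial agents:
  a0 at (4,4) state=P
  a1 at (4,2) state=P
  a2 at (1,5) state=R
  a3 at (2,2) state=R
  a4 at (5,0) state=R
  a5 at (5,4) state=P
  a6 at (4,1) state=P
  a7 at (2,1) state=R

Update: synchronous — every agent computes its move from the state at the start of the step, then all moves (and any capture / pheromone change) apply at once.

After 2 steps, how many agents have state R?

3

t=1: a0@(4,5):P a1@(3,2):P a2@(2,5):R a3@(1,2):R a5@(5,5):P a6@(5,1):P a7@(1,1):R
t=2: a0@(3,5):P a1@(2,2):P a2@(1,5):R a3@(0,2):R a5@(0,5):P a6@(0,1):P a7@(2,1):R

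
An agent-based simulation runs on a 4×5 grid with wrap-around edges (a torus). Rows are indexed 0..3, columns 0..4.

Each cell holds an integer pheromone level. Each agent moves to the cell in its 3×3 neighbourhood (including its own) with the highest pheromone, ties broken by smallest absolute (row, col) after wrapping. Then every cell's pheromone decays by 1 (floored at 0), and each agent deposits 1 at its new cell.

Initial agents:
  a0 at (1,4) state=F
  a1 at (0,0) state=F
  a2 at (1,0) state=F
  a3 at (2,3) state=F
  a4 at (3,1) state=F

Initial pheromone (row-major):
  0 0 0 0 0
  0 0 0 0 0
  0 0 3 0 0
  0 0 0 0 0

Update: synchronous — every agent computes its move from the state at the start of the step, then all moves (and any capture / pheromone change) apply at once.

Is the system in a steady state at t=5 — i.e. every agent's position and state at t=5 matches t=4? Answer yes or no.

yes

t=1: a0@(0,0) a1@(0,0) a2@(0,0) a3@(2,2) a4@(2,2) | pheromone: 3 0 0 0 0 / 0 0 0 0 0 / 0 0 4 0 0 / 0 0 0 0 0
t=2: a0@(0,0) a1@(0,0) a2@(0,0) a3@(2,2) a4@(2,2) | pheromone: 5 0 0 0 0 / 0 0 0 0 0 / 0 0 5 0 0 / 0 0 0 0 0
t=3: a0@(0,0) a1@(0,0) a2@(0,0) a3@(2,2) a4@(2,2) | pheromone: 7 0 0 0 0 / 0 0 0 0 0 / 0 0 6 0 0 / 0 0 0 0 0
t=4: a0@(0,0) a1@(0,0) a2@(0,0) a3@(2,2) a4@(2,2) | pheromone: 9 0 0 0 0 / 0 0 0 0 0 / 0 0 7 0 0 / 0 0 0 0 0
t=5: a0@(0,0) a1@(0,0) a2@(0,0) a3@(2,2) a4@(2,2) | pheromone: 11 0 0 0 0 / 0 0 0 0 0 / 0 0 8 0 0 / 0 0 0 0 0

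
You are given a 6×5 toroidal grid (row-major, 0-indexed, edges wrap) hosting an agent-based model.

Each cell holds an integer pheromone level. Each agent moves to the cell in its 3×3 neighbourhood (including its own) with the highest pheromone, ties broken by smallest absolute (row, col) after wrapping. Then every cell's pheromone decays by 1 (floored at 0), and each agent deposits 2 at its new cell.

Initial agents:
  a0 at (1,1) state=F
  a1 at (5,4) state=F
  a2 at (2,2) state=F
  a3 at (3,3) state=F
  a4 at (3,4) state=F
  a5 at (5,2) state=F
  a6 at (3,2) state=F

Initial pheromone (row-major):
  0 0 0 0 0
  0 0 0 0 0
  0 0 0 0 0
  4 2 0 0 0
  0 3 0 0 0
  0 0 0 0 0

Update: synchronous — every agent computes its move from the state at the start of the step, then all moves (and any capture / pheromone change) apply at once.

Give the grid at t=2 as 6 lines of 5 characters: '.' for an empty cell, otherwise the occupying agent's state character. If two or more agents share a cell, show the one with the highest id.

F....
.....
.....
.F...
.F...
.....

t=1: a0@(0,0) a1@(0,0) a2@(3,1) a3@(2,2) a4@(3,0) a5@(4,1) a6@(4,1) | pheromone: 4 0 0 0 0 / 0 0 0 0 0 / 0 0 2 0 0 / 5 3 0 0 0 / 0 6 0 0 0 / 0 0 0 0 0
t=2: a0@(0,0) a1@(0,0) a2@(4,1) a3@(3,1) a4@(4,1) a5@(4,1) a6@(4,1) | pheromone: 7 0 0 0 0 / 0 0 0 0 0 / 0 0 1 0 0 / 4 4 0 0 0 / 0 13 0 0 0 / 0 0 0 0 0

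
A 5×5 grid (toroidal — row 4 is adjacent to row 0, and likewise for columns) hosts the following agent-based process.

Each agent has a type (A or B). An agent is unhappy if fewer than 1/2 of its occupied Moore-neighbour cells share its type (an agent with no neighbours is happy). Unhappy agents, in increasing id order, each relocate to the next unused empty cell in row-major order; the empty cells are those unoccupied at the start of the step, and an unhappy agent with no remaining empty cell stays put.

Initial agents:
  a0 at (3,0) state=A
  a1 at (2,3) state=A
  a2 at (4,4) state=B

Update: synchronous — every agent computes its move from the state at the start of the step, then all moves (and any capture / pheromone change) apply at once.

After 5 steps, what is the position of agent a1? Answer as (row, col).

t=1: a0@(0,0):A a1@(2,3):A a2@(0,1):B
t=2: a0@(0,2):A a1@(2,3):A a2@(0,3):B
t=3: a0@(0,0):A a1@(2,3):A a2@(0,1):B
t=4: a0@(0,2):A a1@(2,3):A a2@(0,3):B
t=5: a0@(0,0):A a1@(2,3):A a2@(0,1):B

(2, 3)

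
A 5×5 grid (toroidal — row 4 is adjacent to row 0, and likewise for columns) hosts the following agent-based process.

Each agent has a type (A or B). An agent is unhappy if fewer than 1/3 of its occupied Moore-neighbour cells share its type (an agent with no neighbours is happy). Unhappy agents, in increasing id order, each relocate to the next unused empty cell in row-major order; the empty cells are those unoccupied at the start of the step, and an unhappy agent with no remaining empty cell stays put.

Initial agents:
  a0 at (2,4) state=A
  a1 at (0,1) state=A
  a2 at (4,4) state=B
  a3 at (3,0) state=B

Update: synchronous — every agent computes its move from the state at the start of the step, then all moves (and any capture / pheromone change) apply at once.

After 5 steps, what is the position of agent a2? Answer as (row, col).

(4, 4)

t=1: a0@(0,0):A a1@(0,1):A a2@(4,4):B a3@(3,0):B
t=2: (unchanged — steady state)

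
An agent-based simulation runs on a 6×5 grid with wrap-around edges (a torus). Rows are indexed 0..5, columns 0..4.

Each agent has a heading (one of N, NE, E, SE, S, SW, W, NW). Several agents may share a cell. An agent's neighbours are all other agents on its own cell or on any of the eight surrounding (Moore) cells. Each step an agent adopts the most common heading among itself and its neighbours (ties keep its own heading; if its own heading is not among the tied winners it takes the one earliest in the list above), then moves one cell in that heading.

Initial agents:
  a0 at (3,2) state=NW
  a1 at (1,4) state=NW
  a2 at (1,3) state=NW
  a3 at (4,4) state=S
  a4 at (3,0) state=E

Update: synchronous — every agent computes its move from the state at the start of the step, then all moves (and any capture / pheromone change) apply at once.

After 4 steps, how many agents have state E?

1

t=1: a0@(2,1):NW a1@(0,3):NW a2@(0,2):NW a3@(5,4):S a4@(3,1):E
t=2: a0@(1,0):NW a1@(5,2):NW a2@(5,1):NW a3@(0,4):S a4@(3,2):E
t=3: a0@(0,4):NW a1@(4,1):NW a2@(4,0):NW a3@(1,4):S a4@(3,3):E
t=4: a0@(5,3):NW a1@(3,0):NW a2@(3,4):NW a3@(2,4):S a4@(3,4):E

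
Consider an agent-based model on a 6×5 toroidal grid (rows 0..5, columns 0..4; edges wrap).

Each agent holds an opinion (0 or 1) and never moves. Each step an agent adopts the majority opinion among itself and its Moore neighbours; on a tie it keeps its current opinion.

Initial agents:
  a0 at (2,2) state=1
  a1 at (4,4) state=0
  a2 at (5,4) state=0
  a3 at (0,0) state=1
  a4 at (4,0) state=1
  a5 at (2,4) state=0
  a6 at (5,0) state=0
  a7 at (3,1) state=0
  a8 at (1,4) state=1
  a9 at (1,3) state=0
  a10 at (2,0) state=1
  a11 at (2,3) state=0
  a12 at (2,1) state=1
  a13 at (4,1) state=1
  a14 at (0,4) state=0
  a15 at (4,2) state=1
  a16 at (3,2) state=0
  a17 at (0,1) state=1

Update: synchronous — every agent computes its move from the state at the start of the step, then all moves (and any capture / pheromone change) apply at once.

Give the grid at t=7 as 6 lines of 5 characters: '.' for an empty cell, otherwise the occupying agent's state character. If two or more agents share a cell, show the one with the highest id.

00..0
...00
11000
.11..
011.0
0...0

t=1: a0@(2,2):0 a1@(4,4):0 a2@(5,4):0 a3@(0,0):1 a4@(4,0):0 a5@(2,4):0 a6@(5,0):0 a7@(3,1):1 a8@(1,4):0 a9@(1,3):0 a10@(2,0):1 a11@(2,3):0 a12@(2,1):1 a13@(4,1):1 a14@(0,4):0 a15@(4,2):1 a16@(3,2):1 a17@(0,1):1
t=2: a0@(2,2):0 a1@(4,4):0 a2@(5,4):0 a3@(0,0):0 a4@(4,0):0 a5@(2,4):0 a6@(5,0):0 a7@(3,1):1 a8@(1,4):0 a9@(1,3):0 a10@(2,0):1 a11@(2,3):0 a12@(2,1):1 a13@(4,1):1 a14@(0,4):0 a15@(4,2):1 a16@(3,2):1 a17@(0,1):1
t=3: a0@(2,2):0 a1@(4,4):0 a2@(5,4):0 a3@(0,0):0 a4@(4,0):0 a5@(2,4):0 a6@(5,0):0 a7@(3,1):1 a8@(1,4):0 a9@(1,3):0 a10@(2,0):1 a11@(2,3):0 a12@(2,1):1 a13@(4,1):1 a14@(0,4):0 a15@(4,2):1 a16@(3,2):1 a17@(0,1):0
t=4: (unchanged — steady state)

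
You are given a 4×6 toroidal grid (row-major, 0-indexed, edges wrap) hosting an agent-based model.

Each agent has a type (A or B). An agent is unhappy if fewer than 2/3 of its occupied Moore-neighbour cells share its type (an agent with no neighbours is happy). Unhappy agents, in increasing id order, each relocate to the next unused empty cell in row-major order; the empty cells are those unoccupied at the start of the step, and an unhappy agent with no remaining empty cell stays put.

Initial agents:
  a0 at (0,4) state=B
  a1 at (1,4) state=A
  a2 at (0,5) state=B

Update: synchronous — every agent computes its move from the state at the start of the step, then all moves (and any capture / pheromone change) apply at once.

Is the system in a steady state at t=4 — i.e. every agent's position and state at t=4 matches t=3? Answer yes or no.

no

t=1: a0@(0,0):B a1@(0,1):A a2@(0,2):B
t=2: a0@(0,3):B a1@(0,4):A a2@(0,5):B
t=3: a0@(0,0):B a1@(0,1):A a2@(0,2):B
t=4: a0@(0,3):B a1@(0,4):A a2@(0,5):B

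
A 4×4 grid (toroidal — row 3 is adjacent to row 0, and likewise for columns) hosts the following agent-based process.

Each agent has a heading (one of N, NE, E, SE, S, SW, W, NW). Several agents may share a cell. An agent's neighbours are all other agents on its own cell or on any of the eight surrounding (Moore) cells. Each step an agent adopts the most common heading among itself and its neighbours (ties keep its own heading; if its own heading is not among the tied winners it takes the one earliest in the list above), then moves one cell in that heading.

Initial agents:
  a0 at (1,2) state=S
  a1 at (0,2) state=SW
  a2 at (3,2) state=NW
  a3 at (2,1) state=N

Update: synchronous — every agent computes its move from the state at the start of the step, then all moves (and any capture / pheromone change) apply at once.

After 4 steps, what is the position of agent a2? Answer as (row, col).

t=1: a0@(2,2):S a1@(1,1):SW a2@(2,1):NW a3@(1,1):N
t=2: a0@(3,2):S a1@(2,0):SW a2@(1,0):NW a3@(0,1):N
t=3: a0@(0,2):S a1@(3,3):SW a2@(0,3):NW a3@(3,1):N
t=4: a0@(1,2):S a1@(0,2):SW a2@(3,2):NW a3@(2,1):N

(3, 2)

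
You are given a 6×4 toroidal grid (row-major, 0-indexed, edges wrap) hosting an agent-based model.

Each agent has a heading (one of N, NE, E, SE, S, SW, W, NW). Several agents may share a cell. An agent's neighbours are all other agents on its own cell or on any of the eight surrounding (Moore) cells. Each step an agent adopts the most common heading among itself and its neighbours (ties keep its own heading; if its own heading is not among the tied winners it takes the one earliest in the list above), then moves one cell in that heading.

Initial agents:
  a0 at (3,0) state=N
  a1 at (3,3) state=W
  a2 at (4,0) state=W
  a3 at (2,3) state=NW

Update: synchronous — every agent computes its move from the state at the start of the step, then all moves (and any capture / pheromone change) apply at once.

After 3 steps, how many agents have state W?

t=1: a0@(3,3):W a1@(3,2):W a2@(4,3):W a3@(1,2):NW
t=2: a0@(3,2):W a1@(3,1):W a2@(4,2):W a3@(0,1):NW
t=3: a0@(3,1):W a1@(3,0):W a2@(4,1):W a3@(5,0):NW

3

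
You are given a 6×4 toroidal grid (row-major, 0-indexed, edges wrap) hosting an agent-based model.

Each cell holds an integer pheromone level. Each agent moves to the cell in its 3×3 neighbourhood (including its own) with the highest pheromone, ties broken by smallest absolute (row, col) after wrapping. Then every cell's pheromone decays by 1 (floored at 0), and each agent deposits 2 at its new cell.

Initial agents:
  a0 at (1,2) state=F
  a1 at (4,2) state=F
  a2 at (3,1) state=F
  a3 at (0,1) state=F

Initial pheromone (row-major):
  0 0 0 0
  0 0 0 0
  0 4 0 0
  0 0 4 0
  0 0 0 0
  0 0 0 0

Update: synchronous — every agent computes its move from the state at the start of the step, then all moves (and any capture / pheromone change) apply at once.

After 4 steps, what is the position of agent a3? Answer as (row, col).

(0, 0)

t=1: a0@(2,1) a1@(3,2) a2@(2,1) a3@(0,0) | pheromone: 2 0 0 0 / 0 0 0 0 / 0 7 0 0 / 0 0 5 0 / 0 0 0 0 / 0 0 0 0
t=2: a0@(2,1) a1@(2,1) a2@(2,1) a3@(0,0) | pheromone: 3 0 0 0 / 0 0 0 0 / 0 12 0 0 / 0 0 4 0 / 0 0 0 0 / 0 0 0 0
t=3: a0@(2,1) a1@(2,1) a2@(2,1) a3@(0,0) | pheromone: 4 0 0 0 / 0 0 0 0 / 0 17 0 0 / 0 0 3 0 / 0 0 0 0 / 0 0 0 0
t=4: a0@(2,1) a1@(2,1) a2@(2,1) a3@(0,0) | pheromone: 5 0 0 0 / 0 0 0 0 / 0 22 0 0 / 0 0 2 0 / 0 0 0 0 / 0 0 0 0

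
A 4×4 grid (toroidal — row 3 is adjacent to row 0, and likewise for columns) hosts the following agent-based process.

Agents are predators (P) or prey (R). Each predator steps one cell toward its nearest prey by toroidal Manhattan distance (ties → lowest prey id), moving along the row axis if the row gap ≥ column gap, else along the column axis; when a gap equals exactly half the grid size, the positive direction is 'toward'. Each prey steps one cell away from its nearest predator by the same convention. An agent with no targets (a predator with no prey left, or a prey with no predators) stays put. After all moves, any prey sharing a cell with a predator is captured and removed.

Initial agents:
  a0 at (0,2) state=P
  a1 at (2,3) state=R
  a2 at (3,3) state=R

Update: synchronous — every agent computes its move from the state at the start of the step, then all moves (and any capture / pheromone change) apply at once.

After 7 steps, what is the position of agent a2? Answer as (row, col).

(0, 3)

t=1: a0@(3,2):P a1@(1,3):R a2@(2,3):R
t=2: a0@(2,2):P a1@(0,3):R a2@(1,3):R
t=3: a0@(1,2):P a1@(3,3):R a2@(0,3):R
t=4: a0@(0,2):P a1@(2,3):R a2@(3,3):R
t=5: a0@(3,2):P a1@(1,3):R a2@(2,3):R
t=6: a0@(2,2):P a1@(0,3):R a2@(1,3):R
t=7: a0@(1,2):P a1@(3,3):R a2@(0,3):R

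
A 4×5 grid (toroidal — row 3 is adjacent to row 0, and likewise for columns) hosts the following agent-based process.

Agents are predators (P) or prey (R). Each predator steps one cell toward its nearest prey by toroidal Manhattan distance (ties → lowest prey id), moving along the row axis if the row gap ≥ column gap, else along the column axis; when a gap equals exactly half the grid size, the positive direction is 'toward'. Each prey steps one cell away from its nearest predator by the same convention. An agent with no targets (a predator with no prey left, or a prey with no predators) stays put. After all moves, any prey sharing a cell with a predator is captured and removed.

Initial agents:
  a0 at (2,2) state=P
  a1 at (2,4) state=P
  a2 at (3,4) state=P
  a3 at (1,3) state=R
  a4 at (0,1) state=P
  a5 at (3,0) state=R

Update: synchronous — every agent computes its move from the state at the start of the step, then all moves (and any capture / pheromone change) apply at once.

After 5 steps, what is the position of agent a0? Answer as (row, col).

t=1: a0@(1,2):P a1@(1,4):P a2@(3,0):P a3@(0,3):R a4@(3,1):P
t=2: a0@(0,2):P a1@(0,4):P a2@(3,4):P a3@(3,3):R a4@(3,2):P
t=3: a0@(3,2):P a1@(3,4):P a2@(3,3):P a4@(3,3):P
t=4: (unchanged — steady state)

(3, 2)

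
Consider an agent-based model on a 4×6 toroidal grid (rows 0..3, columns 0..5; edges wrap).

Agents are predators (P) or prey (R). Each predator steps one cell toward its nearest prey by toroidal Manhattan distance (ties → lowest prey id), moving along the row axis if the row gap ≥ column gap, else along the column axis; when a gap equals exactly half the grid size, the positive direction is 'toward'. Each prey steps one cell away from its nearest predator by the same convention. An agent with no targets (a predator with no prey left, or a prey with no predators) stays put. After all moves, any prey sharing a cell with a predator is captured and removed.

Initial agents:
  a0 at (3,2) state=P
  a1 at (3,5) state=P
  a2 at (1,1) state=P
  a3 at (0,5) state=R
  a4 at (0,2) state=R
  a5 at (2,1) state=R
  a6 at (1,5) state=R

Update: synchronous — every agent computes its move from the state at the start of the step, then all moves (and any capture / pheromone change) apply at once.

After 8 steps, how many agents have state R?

t=1: a0@(0,2):P a1@(0,5):P a2@(2,1):P a3@(1,5):R a4@(1,2):R a5@(3,1):R
t=2: a0@(1,2):P a1@(1,5):P a2@(3,1):P a3@(2,5):R a4@(2,2):R a5@(0,1):R
t=3: a0@(2,2):P a1@(2,5):P a2@(0,1):P a3@(3,5):R a4@(3,2):R a5@(1,1):R
t=4: a0@(3,2):P a1@(3,5):P a2@(1,1):P a3@(0,5):R a4@(0,2):R a5@(2,1):R
t=5: a0@(0,2):P a1@(0,5):P a2@(2,1):P a3@(1,5):R a4@(1,2):R a5@(3,1):R
t=6: a0@(1,2):P a1@(1,5):P a2@(3,1):P a3@(2,5):R a4@(2,2):R a5@(0,1):R
t=7: a0@(2,2):P a1@(2,5):P a2@(0,1):P a3@(3,5):R a4@(3,2):R a5@(1,1):R
t=8: a0@(3,2):P a1@(3,5):P a2@(1,1):P a3@(0,5):R a4@(0,2):R a5@(2,1):R

3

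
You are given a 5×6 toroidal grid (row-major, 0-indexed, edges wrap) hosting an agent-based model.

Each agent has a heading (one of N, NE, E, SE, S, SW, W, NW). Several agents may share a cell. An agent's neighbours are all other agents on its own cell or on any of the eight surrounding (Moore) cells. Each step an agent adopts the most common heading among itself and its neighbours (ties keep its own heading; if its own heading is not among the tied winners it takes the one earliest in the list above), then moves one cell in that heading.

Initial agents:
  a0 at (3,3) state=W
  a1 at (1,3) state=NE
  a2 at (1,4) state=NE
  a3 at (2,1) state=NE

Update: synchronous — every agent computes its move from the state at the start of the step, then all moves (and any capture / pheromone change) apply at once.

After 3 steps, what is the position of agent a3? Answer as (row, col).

t=1: a0@(3,2):W a1@(0,4):NE a2@(0,5):NE a3@(1,2):NE
t=2: a0@(3,1):W a1@(4,5):NE a2@(4,0):NE a3@(0,3):NE
t=3: a0@(3,0):W a1@(3,0):NE a2@(3,1):NE a3@(4,4):NE

(4, 4)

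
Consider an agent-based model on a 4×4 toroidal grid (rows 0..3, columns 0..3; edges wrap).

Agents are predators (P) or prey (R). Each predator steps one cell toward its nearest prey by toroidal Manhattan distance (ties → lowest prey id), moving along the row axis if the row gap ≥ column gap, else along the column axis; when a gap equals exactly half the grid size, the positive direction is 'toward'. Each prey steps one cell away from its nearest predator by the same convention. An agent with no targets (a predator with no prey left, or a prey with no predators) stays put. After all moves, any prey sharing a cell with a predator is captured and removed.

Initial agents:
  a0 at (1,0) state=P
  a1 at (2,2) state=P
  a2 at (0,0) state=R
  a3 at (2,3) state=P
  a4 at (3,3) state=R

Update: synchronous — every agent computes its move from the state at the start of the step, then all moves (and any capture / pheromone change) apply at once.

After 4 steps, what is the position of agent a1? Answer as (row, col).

t=1: a0@(0,0):P a1@(3,2):P a2@(3,0):R a3@(3,3):P a4@(0,3):R
t=2: a0@(3,0):P a1@(3,3):P a2@(2,0):R a3@(3,0):P a4@(0,2):R
t=3: a0@(2,0):P a1@(2,3):P a2@(1,0):R a3@(2,0):P a4@(1,2):R
t=4: a0@(1,0):P a1@(1,3):P a2@(0,0):R a3@(1,0):P a4@(0,2):R

(1, 3)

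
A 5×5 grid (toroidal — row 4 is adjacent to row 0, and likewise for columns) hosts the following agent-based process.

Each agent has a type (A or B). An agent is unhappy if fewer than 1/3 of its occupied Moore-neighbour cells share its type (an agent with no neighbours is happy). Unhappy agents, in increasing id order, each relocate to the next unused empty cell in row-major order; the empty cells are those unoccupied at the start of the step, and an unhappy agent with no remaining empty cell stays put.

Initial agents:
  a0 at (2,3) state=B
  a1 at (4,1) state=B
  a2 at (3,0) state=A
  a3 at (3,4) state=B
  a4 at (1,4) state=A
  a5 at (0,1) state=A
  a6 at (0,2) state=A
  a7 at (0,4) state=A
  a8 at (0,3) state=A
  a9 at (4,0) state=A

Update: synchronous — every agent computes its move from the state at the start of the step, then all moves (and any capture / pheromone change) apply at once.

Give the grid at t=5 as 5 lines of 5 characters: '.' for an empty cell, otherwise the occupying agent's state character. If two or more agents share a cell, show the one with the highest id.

t=1: a0@(2,3):B a1@(0,0):B a2@(3,0):A a3@(3,4):B a4@(1,4):A a5@(0,1):A a6@(0,2):A a7@(0,4):A a8@(0,3):A a9@(4,0):A
t=2: a0@(2,3):B a1@(1,0):B a2@(3,0):A a3@(3,4):B a4@(1,4):A a5@(0,1):A a6@(0,2):A a7@(0,4):A a8@(0,3):A a9@(4,0):A
t=3: a0@(2,3):B a1@(0,0):B a2@(3,0):A a3@(3,4):B a4@(1,4):A a5@(0,1):A a6@(0,2):A a7@(0,4):A a8@(0,3):A a9@(4,0):A
t=4: a0@(2,3):B a1@(1,0):B a2@(3,0):A a3@(3,4):B a4@(1,4):A a5@(0,1):A a6@(0,2):A a7@(0,4):A a8@(0,3):A a9@(4,0):A
t=5: a0@(2,3):B a1@(0,0):B a2@(3,0):A a3@(3,4):B a4@(1,4):A a5@(0,1):A a6@(0,2):A a7@(0,4):A a8@(0,3):A a9@(4,0):A

BAAAA
....A
...B.
A...B
A....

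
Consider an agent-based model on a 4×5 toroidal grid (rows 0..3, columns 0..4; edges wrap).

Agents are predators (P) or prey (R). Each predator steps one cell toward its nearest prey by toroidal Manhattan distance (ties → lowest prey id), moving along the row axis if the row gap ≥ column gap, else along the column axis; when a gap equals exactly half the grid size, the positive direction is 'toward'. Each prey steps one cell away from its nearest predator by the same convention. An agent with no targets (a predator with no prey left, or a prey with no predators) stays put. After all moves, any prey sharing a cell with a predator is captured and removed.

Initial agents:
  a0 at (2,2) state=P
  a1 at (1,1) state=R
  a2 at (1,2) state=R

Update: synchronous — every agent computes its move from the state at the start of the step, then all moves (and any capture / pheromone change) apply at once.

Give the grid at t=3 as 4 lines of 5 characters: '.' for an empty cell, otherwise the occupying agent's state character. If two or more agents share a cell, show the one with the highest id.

.....
.....
.RR..
..P..

t=1: a0@(1,2):P a1@(0,1):R a2@(0,2):R
t=2: a0@(0,2):P a1@(3,1):R a2@(3,2):R
t=3: a0@(3,2):P a1@(2,1):R a2@(2,2):R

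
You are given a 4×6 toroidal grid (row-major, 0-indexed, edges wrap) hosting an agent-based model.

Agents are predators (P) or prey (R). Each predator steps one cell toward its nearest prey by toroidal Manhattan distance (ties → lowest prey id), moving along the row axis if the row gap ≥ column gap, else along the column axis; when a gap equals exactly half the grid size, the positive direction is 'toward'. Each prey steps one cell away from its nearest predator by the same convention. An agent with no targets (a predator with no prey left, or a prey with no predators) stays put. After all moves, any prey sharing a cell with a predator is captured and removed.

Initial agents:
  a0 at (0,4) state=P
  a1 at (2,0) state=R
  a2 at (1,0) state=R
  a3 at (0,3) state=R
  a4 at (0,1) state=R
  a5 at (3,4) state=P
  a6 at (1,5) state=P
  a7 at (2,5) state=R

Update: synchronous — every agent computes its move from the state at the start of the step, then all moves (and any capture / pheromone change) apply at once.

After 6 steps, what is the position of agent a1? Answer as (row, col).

t=1: a0@(0,3):P a1@(3,0):R a2@(1,1):R a3@(0,2):R a4@(0,0):R a5@(0,4):P a6@(1,0):P a7@(3,5):R
t=2: a0@(0,2):P a1@(2,0):R a2@(1,2):R a3@(0,1):R a4@(3,0):R a5@(0,3):P a6@(1,1):P a7@(2,5):R
t=3: a0@(1,2):P a1@(3,0):R a2@(2,2):R a3@(0,0):R a4@(3,5):R a5@(1,3):P a6@(1,2):P a7@(2,4):R
t=4: a0@(2,2):P a1@(2,0):R a2@(3,2):R a3@(0,5):R a4@(2,5):R a5@(2,3):P a6@(2,2):P a7@(3,4):R
t=5: a0@(3,2):P a1@(2,5):R a2@(0,2):R a3@(3,5):R a4@(2,0):R a5@(3,3):P a6@(3,2):P a7@(0,4):R
t=6: a0@(0,2):P a1@(2,0):R a2@(1,2):R a3@(3,0):R a4@(2,5):R a5@(0,3):P a6@(0,2):P a7@(1,4):R

(2, 0)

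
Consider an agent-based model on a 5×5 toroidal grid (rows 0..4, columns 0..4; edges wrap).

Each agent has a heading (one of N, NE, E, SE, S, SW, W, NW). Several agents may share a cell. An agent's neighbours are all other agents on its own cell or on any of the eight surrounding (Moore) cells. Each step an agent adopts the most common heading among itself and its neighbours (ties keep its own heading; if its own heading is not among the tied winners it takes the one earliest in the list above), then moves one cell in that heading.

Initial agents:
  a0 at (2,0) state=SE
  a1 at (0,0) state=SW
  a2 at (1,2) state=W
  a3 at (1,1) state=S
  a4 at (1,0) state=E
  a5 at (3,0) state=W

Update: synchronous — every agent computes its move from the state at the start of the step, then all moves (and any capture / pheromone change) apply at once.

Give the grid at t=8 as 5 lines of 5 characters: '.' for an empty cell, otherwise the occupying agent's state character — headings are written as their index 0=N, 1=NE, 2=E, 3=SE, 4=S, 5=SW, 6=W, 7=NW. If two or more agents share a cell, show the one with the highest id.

t=1: a0@(3,1):SE a1@(1,4):SW a2@(1,1):W a3@(2,1):S a4@(1,1):E a5@(3,4):W
t=2: a0@(4,2):SE a1@(2,3):SW a2@(1,0):W a3@(3,1):S a4@(1,2):E a5@(3,3):W
t=3: a0@(0,3):SE a1@(3,2):SW a2@(1,4):W a3@(4,1):S a4@(1,3):E a5@(3,2):W
t=4: a0@(1,4):SE a1@(4,1):SW a2@(1,3):W a3@(0,1):S a4@(1,4):E a5@(3,1):W
t=5: a0@(2,0):SE a1@(0,0):SW a2@(1,2):W a3@(1,1):S a4@(1,0):E a5@(3,0):W
t=6: a0@(3,1):SE a1@(1,4):SW a2@(1,1):W a3@(2,1):S a4@(1,1):E a5@(3,4):W
t=7: a0@(4,2):SE a1@(2,3):SW a2@(1,0):W a3@(3,1):S a4@(1,2):E a5@(3,3):W
t=8: a0@(0,3):SE a1@(3,2):SW a2@(1,4):W a3@(4,1):S a4@(1,3):E a5@(3,2):W

...3.
...26
.....
..6..
.4...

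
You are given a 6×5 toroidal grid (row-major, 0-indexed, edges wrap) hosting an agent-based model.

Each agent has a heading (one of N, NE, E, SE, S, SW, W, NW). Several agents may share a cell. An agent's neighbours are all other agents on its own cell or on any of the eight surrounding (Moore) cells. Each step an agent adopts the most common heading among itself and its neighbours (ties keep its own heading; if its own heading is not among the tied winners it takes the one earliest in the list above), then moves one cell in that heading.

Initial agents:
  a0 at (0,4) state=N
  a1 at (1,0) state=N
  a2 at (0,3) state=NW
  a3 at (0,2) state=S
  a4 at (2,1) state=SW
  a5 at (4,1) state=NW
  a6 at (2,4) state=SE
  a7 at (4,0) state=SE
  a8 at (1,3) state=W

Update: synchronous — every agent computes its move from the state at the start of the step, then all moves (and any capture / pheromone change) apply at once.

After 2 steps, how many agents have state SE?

2

t=1: a0@(5,4):N a1@(0,0):N a2@(5,2):NW a3@(1,2):S a4@(3,0):SW a5@(3,0):NW a6@(3,0):SE a7@(5,1):SE a8@(1,2):W
t=2: a0@(4,4):N a1@(5,0):N a2@(4,1):NW a3@(2,2):S a4@(4,4):SW a5@(2,4):NW a6@(4,1):SE a7@(0,2):SE a8@(1,1):W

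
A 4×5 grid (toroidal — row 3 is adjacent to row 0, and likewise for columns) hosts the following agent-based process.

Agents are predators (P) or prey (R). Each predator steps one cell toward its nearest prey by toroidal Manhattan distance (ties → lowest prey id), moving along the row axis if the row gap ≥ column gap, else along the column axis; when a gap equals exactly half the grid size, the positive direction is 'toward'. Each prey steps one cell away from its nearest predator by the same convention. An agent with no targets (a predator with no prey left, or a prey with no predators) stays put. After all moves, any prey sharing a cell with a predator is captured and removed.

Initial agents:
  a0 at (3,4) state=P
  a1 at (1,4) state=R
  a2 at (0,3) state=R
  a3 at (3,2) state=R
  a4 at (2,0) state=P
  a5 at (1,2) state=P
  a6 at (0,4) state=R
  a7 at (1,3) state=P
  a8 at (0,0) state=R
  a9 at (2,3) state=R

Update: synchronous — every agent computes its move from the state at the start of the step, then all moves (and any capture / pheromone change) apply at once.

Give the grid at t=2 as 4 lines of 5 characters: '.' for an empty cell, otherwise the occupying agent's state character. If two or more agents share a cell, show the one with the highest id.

t=1: a0@(0,4):P a2@(3,3):R a3@(3,1):R a4@(1,0):P a5@(1,3):P a7@(1,4):P a9@(3,3):R
t=2: a0@(3,4):P a3@(3,2):R a4@(2,0):P a5@(2,3):P a7@(2,4):P

.....
.....
P..PP
..R.P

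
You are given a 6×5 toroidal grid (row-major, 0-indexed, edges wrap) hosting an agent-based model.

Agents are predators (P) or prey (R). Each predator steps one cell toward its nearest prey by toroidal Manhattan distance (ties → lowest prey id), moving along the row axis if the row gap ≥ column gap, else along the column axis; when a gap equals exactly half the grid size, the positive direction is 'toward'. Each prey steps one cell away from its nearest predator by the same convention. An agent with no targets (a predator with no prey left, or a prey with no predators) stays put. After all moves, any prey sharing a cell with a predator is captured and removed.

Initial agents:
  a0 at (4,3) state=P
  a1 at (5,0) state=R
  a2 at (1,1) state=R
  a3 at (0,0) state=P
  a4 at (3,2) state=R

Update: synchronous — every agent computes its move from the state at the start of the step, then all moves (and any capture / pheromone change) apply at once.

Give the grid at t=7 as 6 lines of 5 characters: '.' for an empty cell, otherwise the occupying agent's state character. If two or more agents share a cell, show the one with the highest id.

t=1: a0@(3,3):P a1@(4,0):R a2@(2,1):R a3@(5,0):P a4@(2,2):R
t=2: a0@(2,3):P a1@(3,0):R a2@(2,0):R a3@(4,0):P a4@(1,2):R
t=3: a0@(2,4):P a1@(2,0):R a2@(2,1):R a3@(3,0):P a4@(0,2):R
t=4: a0@(2,0):P a1@(2,1):R a2@(2,2):R a3@(2,0):P a4@(5,2):R
t=5: a0@(2,1):P a1@(2,2):R a2@(2,3):R a3@(2,1):P a4@(4,2):R
t=6: a0@(2,2):P a1@(2,3):R a2@(2,4):R a3@(2,2):P a4@(5,2):R
t=7: a0@(2,3):P a1@(2,4):R a2@(2,0):R a3@(2,3):P a4@(4,2):R

.....
.....
R..PR
.....
..R..
.....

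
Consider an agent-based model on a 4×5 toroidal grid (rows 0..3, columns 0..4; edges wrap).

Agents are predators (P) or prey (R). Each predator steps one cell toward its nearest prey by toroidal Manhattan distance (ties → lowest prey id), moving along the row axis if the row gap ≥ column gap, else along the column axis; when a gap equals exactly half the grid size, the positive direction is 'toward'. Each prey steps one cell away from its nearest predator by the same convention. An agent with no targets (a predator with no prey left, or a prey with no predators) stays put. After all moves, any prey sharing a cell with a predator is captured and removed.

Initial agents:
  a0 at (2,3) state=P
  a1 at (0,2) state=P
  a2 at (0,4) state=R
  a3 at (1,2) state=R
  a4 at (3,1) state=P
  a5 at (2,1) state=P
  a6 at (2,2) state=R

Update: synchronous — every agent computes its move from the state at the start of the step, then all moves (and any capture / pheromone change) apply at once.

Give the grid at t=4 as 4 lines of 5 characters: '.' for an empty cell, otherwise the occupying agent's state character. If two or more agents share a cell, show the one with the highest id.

t=1: a0@(2,2):P a1@(1,2):P a2@(0,0):R a4@(2,1):P a5@(2,2):P
t=2: a0@(3,2):P a1@(1,1):P a2@(0,4):R a4@(3,1):P a5@(3,2):P
t=3: a0@(3,3):P a1@(1,0):P a2@(0,0):R a4@(3,0):P a5@(3,3):P
t=4: a0@(3,4):P a1@(0,0):P a2@(3,0):R a4@(0,0):P a5@(3,4):P

P....
.....
.....
R...P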